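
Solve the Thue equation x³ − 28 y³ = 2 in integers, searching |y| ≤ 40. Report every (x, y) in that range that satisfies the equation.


The equation is x³ - 28y³ = 2. For fixed y, x³ = 28·y³ + 2, so a solution requires the RHS to be a perfect cube.
Strategy: iterate y from -40 to 40, compute RHS = 28·y³ + 2, and check whether it is a (positive or negative) perfect cube.
Check small values of y:
  y = 0: RHS = 2 is not a perfect cube.
  y = 1: RHS = 30 is not a perfect cube.
  y = -1: RHS = -26 is not a perfect cube.
  y = 2: RHS = 226 is not a perfect cube.
  y = -2: RHS = -222 is not a perfect cube.
  y = 3: RHS = 758 is not a perfect cube.
  y = -3: RHS = -754 is not a perfect cube.
Continuing the search up to |y| = 40 finds no solutions either.
No (x, y) in the scanned range satisfies the equation.

No integer solutions with |y| ≤ 40.


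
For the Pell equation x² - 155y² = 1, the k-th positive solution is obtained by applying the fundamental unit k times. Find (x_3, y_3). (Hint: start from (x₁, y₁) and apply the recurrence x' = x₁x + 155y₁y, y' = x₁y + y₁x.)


Step 1: Find the fundamental solution (x₁, y₁) of x² - 155y² = 1.
  Expand √155 as a continued fraction. a₀ = ⌊√155⌋ = 12; iterate m_{k+1} = d_k·a_k − m_k, d_{k+1} = (155 − m_{k+1}²)/d_k, a_{k+1} = ⌊(a₀ + m_{k+1})/d_{k+1}⌋ (starting m₀ = 0, d₀ = 1), with convergents p_k = a_k·p_{k-1} + p_{k-2}, q_k = a_k·q_{k-1} + q_{k-2} (p₋₁ = 1, q₋₁ = 0):
  k = 0: a₀ = 12; p₀/q₀ = 12/1; p₀² − 155·q₀² = 144 − 155 = -11.
  k = 1: m = 12, d = 11, a = ⌊(12 + 12)/11⌋ = 2; p/q = (2·12 + 1)/(2·1 + 0) = 25/2; p² − 155·q² = 625 − 620 = 5.
  k = 2: m = 10, d = 5, a = ⌊(12 + 10)/5⌋ = 4; p/q = (4·25 + 12)/(4·2 + 1) = 112/9; p² − 155·q² = 12544 − 12555 = -11.
  k = 3: m = 10, d = 11, a = ⌊(12 + 10)/11⌋ = 2; p/q = (2·112 + 25)/(2·9 + 2) = 249/20; p² − 155·q² = 62001 − 62000 = 1.
  The first convergent with p² − 155·q² = 1 gives the fundamental solution (x₁, y₁) = (249, 20).
Step 2: Apply the recurrence (x_{n+1}, y_{n+1}) = (x₁x_n + 155y₁y_n, x₁y_n + y₁x_n) repeatedly.
  From (x_1, y_1) = (249, 20): x_2 = 249·249 + 155·20·20 = 124001; y_2 = 249·20 + 20·249 = 9960.
  From (x_2, y_2) = (124001, 9960): x_3 = 249·124001 + 155·20·9960 = 61752249; y_3 = 249·9960 + 20·124001 = 4960060.
Step 3: Verify x_3² - 155·y_3² = 3813340256558001 - 3813340256558000 = 1 (should be 1). ✓

(x_1, y_1) = (249, 20); (x_3, y_3) = (61752249, 4960060).


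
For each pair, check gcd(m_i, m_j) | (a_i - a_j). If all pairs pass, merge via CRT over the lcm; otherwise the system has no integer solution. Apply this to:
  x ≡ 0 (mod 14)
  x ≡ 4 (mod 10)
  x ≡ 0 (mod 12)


Moduli 14, 10, 12 are not pairwise coprime, so CRT works modulo lcm(m_i) when all pairwise compatibility conditions hold.
Pairwise compatibility: gcd(m_i, m_j) must divide a_i - a_j for every pair.
Merge one congruence at a time:
  Start: x ≡ 0 (mod 14).
  Combine with x ≡ 4 (mod 10): gcd(14, 10) = 2; 4 - 0 = 4, which IS divisible by 2, so compatible.
    Write x = 0 + 14·t and substitute into x ≡ 4 (mod 10): 14·t ≡ 4 − 0 = 4 (mod 10).
    Divide the congruence (and modulus) by g = 2: 7·t ≡ 2 (mod 5).
    Reduce coefficients mod 5: 2·t ≡ 2 (mod 5).
    The inverse of 2 mod 5 is 3 (since 2·3 = 6 = 1·5 + 1), so t ≡ 3·2 = 6 ≡ 1 (mod 5).
    Then x = 0 + 14·1 = 14, valid modulo lcm(14, 10) = 70: x ≡ 14 (mod 70).
  Combine with x ≡ 0 (mod 12): gcd(70, 12) = 2; 0 - 14 = -14, which IS divisible by 2, so compatible.
    Write x = 14 + 70·t and substitute into x ≡ 0 (mod 12): 70·t ≡ 0 − 14 = -14 (mod 12).
    Divide the congruence (and modulus) by g = 2: 35·t ≡ -7 (mod 6).
    Reduce coefficients mod 6: 5·t ≡ 5 (mod 6).
    The inverse of 5 mod 6 is 5 (since 5·5 = 25 = 4·6 + 1), so t ≡ 5·5 = 25 ≡ 1 (mod 6).
    Then x = 14 + 70·1 = 84, valid modulo lcm(70, 12) = 420: x ≡ 84 (mod 420).
Verify: 84 mod 14 = 0, 84 mod 10 = 4, 84 mod 12 = 0.

x ≡ 84 (mod 420).


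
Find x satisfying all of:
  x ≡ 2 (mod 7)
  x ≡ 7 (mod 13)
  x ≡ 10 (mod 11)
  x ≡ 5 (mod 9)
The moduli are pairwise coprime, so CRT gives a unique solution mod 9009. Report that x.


Product of moduli M = 7 · 13 · 11 · 9 = 9009.
Merge one congruence at a time:
  Start: x ≡ 2 (mod 7).
  Combine with x ≡ 7 (mod 13); new modulus lcm = 91.
    Write x = 2 + 7·t and substitute into x ≡ 7 (mod 13): 7·t ≡ 7 − 2 = 5 (mod 13).
    The inverse of 7 mod 13 is 2 (since 7·2 = 14 = 1·13 + 1), so t ≡ 2·5 = 10 ≡ 10 (mod 13).
    Then x = 2 + 7·10 = 72, valid modulo lcm(7, 13) = 91: x ≡ 72 (mod 91).
  Combine with x ≡ 10 (mod 11); new modulus lcm = 1001.
    Write x = 72 + 91·t and substitute into x ≡ 10 (mod 11): 91·t ≡ 10 − 72 = -62 (mod 11).
    Reduce coefficients mod 11: 3·t ≡ 4 (mod 11).
    The inverse of 3 mod 11 is 4 (since 3·4 = 12 = 1·11 + 1), so t ≡ 4·4 = 16 ≡ 5 (mod 11).
    Then x = 72 + 91·5 = 527, valid modulo lcm(91, 11) = 1001: x ≡ 527 (mod 1001).
  Combine with x ≡ 5 (mod 9); new modulus lcm = 9009.
    Write x = 527 + 1001·t and substitute into x ≡ 5 (mod 9): 1001·t ≡ 5 − 527 = -522 (mod 9).
    Reduce coefficients mod 9: 2·t ≡ 0 (mod 9).
    The inverse of 2 mod 9 is 5 (since 2·5 = 10 = 1·9 + 1), so t ≡ 5·0 = 0 ≡ 0 (mod 9).
    Then x = 527 + 1001·0 = 527, valid modulo lcm(1001, 9) = 9009: x ≡ 527 (mod 9009).
Verify against each original: 527 mod 7 = 2, 527 mod 13 = 7, 527 mod 11 = 10, 527 mod 9 = 5.

x ≡ 527 (mod 9009).


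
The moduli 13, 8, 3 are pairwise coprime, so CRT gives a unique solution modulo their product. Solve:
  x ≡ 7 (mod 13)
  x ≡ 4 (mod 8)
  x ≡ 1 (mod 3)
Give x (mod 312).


Moduli 13, 8, 3 are pairwise coprime; by CRT there is a unique solution modulo M = 13 · 8 · 3 = 312.
Solve pairwise, accumulating the modulus:
  Start with x ≡ 7 (mod 13).
  Combine with x ≡ 4 (mod 8): since gcd(13, 8) = 1, we get a unique residue mod 104.
    Write x = 7 + 13·t and substitute into x ≡ 4 (mod 8): 13·t ≡ 4 − 7 = -3 (mod 8).
    Reduce coefficients mod 8: 5·t ≡ 5 (mod 8).
    The inverse of 5 mod 8 is 5 (since 5·5 = 25 = 3·8 + 1), so t ≡ 5·5 = 25 ≡ 1 (mod 8).
    Then x = 7 + 13·1 = 20, valid modulo lcm(13, 8) = 104: x ≡ 20 (mod 104).
  Combine with x ≡ 1 (mod 3): since gcd(104, 3) = 1, we get a unique residue mod 312.
    Write x = 20 + 104·t and substitute into x ≡ 1 (mod 3): 104·t ≡ 1 − 20 = -19 (mod 3).
    Reduce coefficients mod 3: 2·t ≡ 2 (mod 3).
    The inverse of 2 mod 3 is 2 (since 2·2 = 4 = 1·3 + 1), so t ≡ 2·2 = 4 ≡ 1 (mod 3).
    Then x = 20 + 104·1 = 124, valid modulo lcm(104, 3) = 312: x ≡ 124 (mod 312).
Verify: 124 mod 13 = 7 ✓, 124 mod 8 = 4 ✓, 124 mod 3 = 1 ✓.

x ≡ 124 (mod 312).


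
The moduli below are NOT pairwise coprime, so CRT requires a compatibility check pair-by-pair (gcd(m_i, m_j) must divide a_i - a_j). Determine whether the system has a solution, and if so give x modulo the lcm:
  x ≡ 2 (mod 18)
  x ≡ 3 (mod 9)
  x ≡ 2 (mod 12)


Moduli 18, 9, 12 are not pairwise coprime, so CRT works modulo lcm(m_i) when all pairwise compatibility conditions hold.
Pairwise compatibility: gcd(m_i, m_j) must divide a_i - a_j for every pair.
Merge one congruence at a time:
  Start: x ≡ 2 (mod 18).
  Combine with x ≡ 3 (mod 9): gcd(18, 9) = 9, and 3 - 2 = 1 is NOT divisible by 9.
    ⇒ system is inconsistent (no integer solution).

No solution (the system is inconsistent).


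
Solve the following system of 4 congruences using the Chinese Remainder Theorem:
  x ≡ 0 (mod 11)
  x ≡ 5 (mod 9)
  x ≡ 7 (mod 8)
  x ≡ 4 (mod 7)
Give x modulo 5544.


Product of moduli M = 11 · 9 · 8 · 7 = 5544.
Merge one congruence at a time:
  Start: x ≡ 0 (mod 11).
  Combine with x ≡ 5 (mod 9); new modulus lcm = 99.
    Write x = 0 + 11·t and substitute into x ≡ 5 (mod 9): 11·t ≡ 5 − 0 = 5 (mod 9).
    Reduce coefficients mod 9: 2·t ≡ 5 (mod 9).
    The inverse of 2 mod 9 is 5 (since 2·5 = 10 = 1·9 + 1), so t ≡ 5·5 = 25 ≡ 7 (mod 9).
    Then x = 0 + 11·7 = 77, valid modulo lcm(11, 9) = 99: x ≡ 77 (mod 99).
  Combine with x ≡ 7 (mod 8); new modulus lcm = 792.
    Write x = 77 + 99·t and substitute into x ≡ 7 (mod 8): 99·t ≡ 7 − 77 = -70 (mod 8).
    Reduce coefficients mod 8: 3·t ≡ 2 (mod 8).
    The inverse of 3 mod 8 is 3 (since 3·3 = 9 = 1·8 + 1), so t ≡ 3·2 = 6 ≡ 6 (mod 8).
    Then x = 77 + 99·6 = 671, valid modulo lcm(99, 8) = 792: x ≡ 671 (mod 792).
  Combine with x ≡ 4 (mod 7); new modulus lcm = 5544.
    Write x = 671 + 792·t and substitute into x ≡ 4 (mod 7): 792·t ≡ 4 − 671 = -667 (mod 7).
    Reduce coefficients mod 7: 1·t ≡ 5 (mod 7).
    So t ≡ 5 (mod 7).
    Then x = 671 + 792·5 = 4631, valid modulo lcm(792, 7) = 5544: x ≡ 4631 (mod 5544).
Verify against each original: 4631 mod 11 = 0, 4631 mod 9 = 5, 4631 mod 8 = 7, 4631 mod 7 = 4.

x ≡ 4631 (mod 5544).


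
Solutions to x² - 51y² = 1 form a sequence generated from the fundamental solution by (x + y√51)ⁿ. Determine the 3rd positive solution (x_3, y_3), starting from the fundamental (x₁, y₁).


Step 1: Find the fundamental solution (x₁, y₁) of x² - 51y² = 1.
  Expand √51 as a continued fraction. a₀ = ⌊√51⌋ = 7; iterate m_{k+1} = d_k·a_k − m_k, d_{k+1} = (51 − m_{k+1}²)/d_k, a_{k+1} = ⌊(a₀ + m_{k+1})/d_{k+1}⌋ (starting m₀ = 0, d₀ = 1), with convergents p_k = a_k·p_{k-1} + p_{k-2}, q_k = a_k·q_{k-1} + q_{k-2} (p₋₁ = 1, q₋₁ = 0):
  k = 0: a₀ = 7; p₀/q₀ = 7/1; p₀² − 51·q₀² = 49 − 51 = -2.
  k = 1: m = 7, d = 2, a = ⌊(7 + 7)/2⌋ = 7; p/q = (7·7 + 1)/(7·1 + 0) = 50/7; p² − 51·q² = 2500 − 2499 = 1.
  The first convergent with p² − 51·q² = 1 gives the fundamental solution (x₁, y₁) = (50, 7).
Step 2: Apply the recurrence (x_{n+1}, y_{n+1}) = (x₁x_n + 51y₁y_n, x₁y_n + y₁x_n) repeatedly.
  From (x_1, y_1) = (50, 7): x_2 = 50·50 + 51·7·7 = 4999; y_2 = 50·7 + 7·50 = 700.
  From (x_2, y_2) = (4999, 700): x_3 = 50·4999 + 51·7·700 = 499850; y_3 = 50·700 + 7·4999 = 69993.
Step 3: Verify x_3² - 51·y_3² = 249850022500 - 249850022499 = 1 (should be 1). ✓

(x_1, y_1) = (50, 7); (x_3, y_3) = (499850, 69993).


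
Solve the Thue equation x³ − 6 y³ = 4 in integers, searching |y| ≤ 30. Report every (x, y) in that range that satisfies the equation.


The equation is x³ - 6y³ = 4. For fixed y, x³ = 6·y³ + 4, so a solution requires the RHS to be a perfect cube.
Strategy: iterate y from -30 to 30, compute RHS = 6·y³ + 4, and check whether it is a (positive or negative) perfect cube.
Check small values of y:
  y = 0: RHS = 4 is not a perfect cube.
  y = 1: RHS = 10 is not a perfect cube.
  y = -1: RHS = -2 is not a perfect cube.
  y = 2: RHS = 52 is not a perfect cube.
  y = -2: RHS = -44 is not a perfect cube.
  y = 3: RHS = 166 is not a perfect cube.
  y = -3: RHS = -158 is not a perfect cube.
Continuing the search up to |y| = 30 finds no solutions either.
No (x, y) in the scanned range satisfies the equation.

No integer solutions with |y| ≤ 30.


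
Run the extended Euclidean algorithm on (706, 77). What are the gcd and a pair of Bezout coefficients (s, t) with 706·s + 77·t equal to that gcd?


Euclidean algorithm on (706, 77) — divide until remainder is 0:
  706 = 9 · 77 + 13
  77 = 5 · 13 + 12
  13 = 1 · 12 + 1
  12 = 12 · 1 + 0
gcd(706, 77) = 1.
Track Bezout coefficients alongside the remainders: start with r₀ = 706 = a·1 + b·0 (s = 1, t = 0) and r₁ = 77 = a·0 + b·1 (s = 0, t = 1); each new remainder r_{k+1} = r_{k-1} − q_k·r_k inherits s_{k+1} = s_{k-1} − q_k·s_k, t_{k+1} = t_{k-1} − q_k·t_k, so r_k = a·s_k + b·t_k at every step:
  q = 9: r = 13, s = 1 − 9·0 = 1, t = 0 − 9·1 = -9  (check: 706·1 + 77·(-9) = 13)
  q = 5: r = 12, s = 0 − 5·1 = -5, t = 1 − 5·(-9) = 46  (check: 706·(-5) + 77·46 = 12)
  q = 1: r = 1, s = 1 − 1·(-5) = 6, t = -9 − 1·46 = -55  (check: 706·6 + 77·(-55) = 1)
The row with r = 1 (the gcd) gives the Bezout coefficients s = 6, t = -55.
Result: 706 · (6) + 77 · (-55) = 1.

gcd(706, 77) = 1; s = 6, t = -55 (check: 706·6 + 77·(-55) = 1).


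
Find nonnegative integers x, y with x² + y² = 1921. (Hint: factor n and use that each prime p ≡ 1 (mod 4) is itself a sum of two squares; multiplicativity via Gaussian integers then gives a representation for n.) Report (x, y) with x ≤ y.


Step 1: Factor n = 1921 = 17 · 113.
Step 2: Check the mod-4 condition on each prime factor: 17 ≡ 1 (mod 4), exponent 1; 113 ≡ 1 (mod 4), exponent 1.
All primes ≡ 3 (mod 4) appear to even exponent (or don't appear), so by the two-squares theorem n IS expressible as a sum of two squares.
Step 3: Build a representation. Here n = 17 · 113 is a product of primes ≡ 1 (mod 4). Each prime p ≡ 1 (mod 4) is itself a sum of two squares; find a² by testing p − a² for a perfect square:
  17: 17 − 1² = 16 = 4² ⇒ 17 = 1² + 4².
  113: 113 − 1² = 112, 113 − 2² = 109, 113 − 3² = 104, 113 − 4² = 97, 113 − 5² = 88, 113 − 6² = 77, 113 − 7² = 64 = 8² ⇒ 113 = 7² + 8².
  Combine using the Brahmagupta–Fibonacci identity (a² + b²)(c² + d²) = (ac − bd)² + (ad + bc)² = (ac + bd)² + (ad − bc)²:
  17 · 113 = 1921: from (1² + 4²)(7² + 8²), take (1·7 − 4·8, 1·8 + 4·7) = (7 − 32, 8 + 28) = (-25, 36); dropping signs (only squares matter) gives (25, 36); check 25² + 36² = 625 + 1296 = 1921 ✓.
Step 4: Order so x ≤ y and verify: 25² + 36² = 625 + 1296 = 1921 = n. ✓

n = 1921 = 25² + 36² (one valid representation with x ≤ y).


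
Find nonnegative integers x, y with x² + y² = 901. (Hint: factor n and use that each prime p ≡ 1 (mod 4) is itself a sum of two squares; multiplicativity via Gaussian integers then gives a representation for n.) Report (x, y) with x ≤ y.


Step 1: Factor n = 901 = 17 · 53.
Step 2: Check the mod-4 condition on each prime factor: 17 ≡ 1 (mod 4), exponent 1; 53 ≡ 1 (mod 4), exponent 1.
All primes ≡ 3 (mod 4) appear to even exponent (or don't appear), so by the two-squares theorem n IS expressible as a sum of two squares.
Step 3: Build a representation. Here n = 17 · 53 is a product of primes ≡ 1 (mod 4). Each prime p ≡ 1 (mod 4) is itself a sum of two squares; find a² by testing p − a² for a perfect square:
  17: 17 − 1² = 16 = 4² ⇒ 17 = 1² + 4².
  53: 53 − 1² = 52, 53 − 2² = 49 = 7² ⇒ 53 = 2² + 7².
  Combine using the Brahmagupta–Fibonacci identity (a² + b²)(c² + d²) = (ac − bd)² + (ad + bc)² = (ac + bd)² + (ad − bc)²:
  17 · 53 = 901: from (1² + 4²)(2² + 7²), take (1·2 − 4·7, 1·7 + 4·2) = (2 − 28, 7 + 8) = (-26, 15); dropping signs (only squares matter) gives (26, 15); check 26² + 15² = 676 + 225 = 901 ✓.
Step 4: Order so x ≤ y and verify: 15² + 26² = 225 + 676 = 901 = n. ✓

n = 901 = 15² + 26² (one valid representation with x ≤ y).


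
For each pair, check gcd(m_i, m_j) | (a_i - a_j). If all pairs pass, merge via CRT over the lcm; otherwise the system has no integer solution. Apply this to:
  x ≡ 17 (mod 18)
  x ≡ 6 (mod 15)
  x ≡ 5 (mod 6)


Moduli 18, 15, 6 are not pairwise coprime, so CRT works modulo lcm(m_i) when all pairwise compatibility conditions hold.
Pairwise compatibility: gcd(m_i, m_j) must divide a_i - a_j for every pair.
Merge one congruence at a time:
  Start: x ≡ 17 (mod 18).
  Combine with x ≡ 6 (mod 15): gcd(18, 15) = 3, and 6 - 17 = -11 is NOT divisible by 3.
    ⇒ system is inconsistent (no integer solution).

No solution (the system is inconsistent).


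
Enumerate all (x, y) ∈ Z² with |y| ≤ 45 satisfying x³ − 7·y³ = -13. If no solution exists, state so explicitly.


The equation is x³ - 7y³ = -13. For fixed y, x³ = 7·y³ − 13, so a solution requires the RHS to be a perfect cube.
Strategy: iterate y from -45 to 45, compute RHS = 7·y³ − 13, and check whether it is a (positive or negative) perfect cube.
Check small values of y:
  y = 0: RHS = -13 is not a perfect cube.
  y = 1: RHS = -6 is not a perfect cube.
  y = -1: RHS = -20 is not a perfect cube.
  y = 2: RHS = 43 is not a perfect cube.
  y = -2: RHS = -69 is not a perfect cube.
  y = 3: RHS = 176 is not a perfect cube.
  y = -3: RHS = -202 is not a perfect cube.
Continuing the search up to |y| = 45 finds no solutions either.
No (x, y) in the scanned range satisfies the equation.

No integer solutions with |y| ≤ 45.


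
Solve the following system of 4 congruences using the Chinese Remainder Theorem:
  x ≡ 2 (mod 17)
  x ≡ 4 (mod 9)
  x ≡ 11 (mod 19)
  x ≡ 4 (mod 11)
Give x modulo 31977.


Product of moduli M = 17 · 9 · 19 · 11 = 31977.
Merge one congruence at a time:
  Start: x ≡ 2 (mod 17).
  Combine with x ≡ 4 (mod 9); new modulus lcm = 153.
    Write x = 2 + 17·t and substitute into x ≡ 4 (mod 9): 17·t ≡ 4 − 2 = 2 (mod 9).
    Reduce coefficients mod 9: 8·t ≡ 2 (mod 9).
    The inverse of 8 mod 9 is 8 (since 8·8 = 64 = 7·9 + 1), so t ≡ 8·2 = 16 ≡ 7 (mod 9).
    Then x = 2 + 17·7 = 121, valid modulo lcm(17, 9) = 153: x ≡ 121 (mod 153).
  Combine with x ≡ 11 (mod 19); new modulus lcm = 2907.
    Write x = 121 + 153·t and substitute into x ≡ 11 (mod 19): 153·t ≡ 11 − 121 = -110 (mod 19).
    Reduce coefficients mod 19: 1·t ≡ 4 (mod 19).
    So t ≡ 4 (mod 19).
    Then x = 121 + 153·4 = 733, valid modulo lcm(153, 19) = 2907: x ≡ 733 (mod 2907).
  Combine with x ≡ 4 (mod 11); new modulus lcm = 31977.
    Write x = 733 + 2907·t and substitute into x ≡ 4 (mod 11): 2907·t ≡ 4 − 733 = -729 (mod 11).
    Reduce coefficients mod 11: 3·t ≡ 8 (mod 11).
    The inverse of 3 mod 11 is 4 (since 3·4 = 12 = 1·11 + 1), so t ≡ 4·8 = 32 ≡ 10 (mod 11).
    Then x = 733 + 2907·10 = 29803, valid modulo lcm(2907, 11) = 31977: x ≡ 29803 (mod 31977).
Verify against each original: 29803 mod 17 = 2, 29803 mod 9 = 4, 29803 mod 19 = 11, 29803 mod 11 = 4.

x ≡ 29803 (mod 31977).


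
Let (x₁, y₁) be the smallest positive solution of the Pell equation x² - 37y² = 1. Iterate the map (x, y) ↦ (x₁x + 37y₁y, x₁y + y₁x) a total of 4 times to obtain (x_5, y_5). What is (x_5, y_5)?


Step 1: Find the fundamental solution (x₁, y₁) of x² - 37y² = 1.
  Expand √37 as a continued fraction. a₀ = ⌊√37⌋ = 6; iterate m_{k+1} = d_k·a_k − m_k, d_{k+1} = (37 − m_{k+1}²)/d_k, a_{k+1} = ⌊(a₀ + m_{k+1})/d_{k+1}⌋ (starting m₀ = 0, d₀ = 1), with convergents p_k = a_k·p_{k-1} + p_{k-2}, q_k = a_k·q_{k-1} + q_{k-2} (p₋₁ = 1, q₋₁ = 0):
  k = 0: a₀ = 6; p₀/q₀ = 6/1; p₀² − 37·q₀² = 36 − 37 = -1.
  k = 1: m = 6, d = 1, a = ⌊(6 + 6)/1⌋ = 12; p/q = (12·6 + 1)/(12·1 + 0) = 73/12; p² − 37·q² = 5329 − 5328 = 1.
  The first convergent with p² − 37·q² = 1 gives the fundamental solution (x₁, y₁) = (73, 12).
Step 2: Apply the recurrence (x_{n+1}, y_{n+1}) = (x₁x_n + 37y₁y_n, x₁y_n + y₁x_n) repeatedly.
  From (x_1, y_1) = (73, 12): x_2 = 73·73 + 37·12·12 = 10657; y_2 = 73·12 + 12·73 = 1752.
  From (x_2, y_2) = (10657, 1752): x_3 = 73·10657 + 37·12·1752 = 1555849; y_3 = 73·1752 + 12·10657 = 255780.
  From (x_3, y_3) = (1555849, 255780): x_4 = 73·1555849 + 37·12·255780 = 227143297; y_4 = 73·255780 + 12·1555849 = 37342128.
  From (x_4, y_4) = (227143297, 37342128): x_5 = 73·227143297 + 37·12·37342128 = 33161365513; y_5 = 73·37342128 + 12·227143297 = 5451694908.
Step 3: Verify x_5² - 37·y_5² = 1099676162686785753169 - 1099676162686785753168 = 1 (should be 1). ✓

(x_1, y_1) = (73, 12); (x_5, y_5) = (33161365513, 5451694908).


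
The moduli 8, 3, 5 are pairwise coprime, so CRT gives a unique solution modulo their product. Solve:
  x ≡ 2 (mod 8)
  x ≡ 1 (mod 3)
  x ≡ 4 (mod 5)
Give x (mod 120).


Moduli 8, 3, 5 are pairwise coprime; by CRT there is a unique solution modulo M = 8 · 3 · 5 = 120.
Solve pairwise, accumulating the modulus:
  Start with x ≡ 2 (mod 8).
  Combine with x ≡ 1 (mod 3): since gcd(8, 3) = 1, we get a unique residue mod 24.
    Write x = 2 + 8·t and substitute into x ≡ 1 (mod 3): 8·t ≡ 1 − 2 = -1 (mod 3).
    Reduce coefficients mod 3: 2·t ≡ 2 (mod 3).
    The inverse of 2 mod 3 is 2 (since 2·2 = 4 = 1·3 + 1), so t ≡ 2·2 = 4 ≡ 1 (mod 3).
    Then x = 2 + 8·1 = 10, valid modulo lcm(8, 3) = 24: x ≡ 10 (mod 24).
  Combine with x ≡ 4 (mod 5): since gcd(24, 5) = 1, we get a unique residue mod 120.
    Write x = 10 + 24·t and substitute into x ≡ 4 (mod 5): 24·t ≡ 4 − 10 = -6 (mod 5).
    Reduce coefficients mod 5: 4·t ≡ 4 (mod 5).
    The inverse of 4 mod 5 is 4 (since 4·4 = 16 = 3·5 + 1), so t ≡ 4·4 = 16 ≡ 1 (mod 5).
    Then x = 10 + 24·1 = 34, valid modulo lcm(24, 5) = 120: x ≡ 34 (mod 120).
Verify: 34 mod 8 = 2 ✓, 34 mod 3 = 1 ✓, 34 mod 5 = 4 ✓.

x ≡ 34 (mod 120).


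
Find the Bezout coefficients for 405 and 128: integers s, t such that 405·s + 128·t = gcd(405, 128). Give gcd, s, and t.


Euclidean algorithm on (405, 128) — divide until remainder is 0:
  405 = 3 · 128 + 21
  128 = 6 · 21 + 2
  21 = 10 · 2 + 1
  2 = 2 · 1 + 0
gcd(405, 128) = 1.
Track Bezout coefficients alongside the remainders: start with r₀ = 405 = a·1 + b·0 (s = 1, t = 0) and r₁ = 128 = a·0 + b·1 (s = 0, t = 1); each new remainder r_{k+1} = r_{k-1} − q_k·r_k inherits s_{k+1} = s_{k-1} − q_k·s_k, t_{k+1} = t_{k-1} − q_k·t_k, so r_k = a·s_k + b·t_k at every step:
  q = 3: r = 21, s = 1 − 3·0 = 1, t = 0 − 3·1 = -3  (check: 405·1 + 128·(-3) = 21)
  q = 6: r = 2, s = 0 − 6·1 = -6, t = 1 − 6·(-3) = 19  (check: 405·(-6) + 128·19 = 2)
  q = 10: r = 1, s = 1 − 10·(-6) = 61, t = -3 − 10·19 = -193  (check: 405·61 + 128·(-193) = 1)
The row with r = 1 (the gcd) gives the Bezout coefficients s = 61, t = -193.
Result: 405 · (61) + 128 · (-193) = 1.

gcd(405, 128) = 1; s = 61, t = -193 (check: 405·61 + 128·(-193) = 1).


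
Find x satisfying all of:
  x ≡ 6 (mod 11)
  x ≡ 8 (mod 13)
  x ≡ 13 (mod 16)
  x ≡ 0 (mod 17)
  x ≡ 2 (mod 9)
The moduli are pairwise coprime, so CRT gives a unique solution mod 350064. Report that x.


Product of moduli M = 11 · 13 · 16 · 17 · 9 = 350064.
Merge one congruence at a time:
  Start: x ≡ 6 (mod 11).
  Combine with x ≡ 8 (mod 13); new modulus lcm = 143.
    Write x = 6 + 11·t and substitute into x ≡ 8 (mod 13): 11·t ≡ 8 − 6 = 2 (mod 13).
    The inverse of 11 mod 13 is 6 (since 11·6 = 66 = 5·13 + 1), so t ≡ 6·2 = 12 ≡ 12 (mod 13).
    Then x = 6 + 11·12 = 138, valid modulo lcm(11, 13) = 143: x ≡ 138 (mod 143).
  Combine with x ≡ 13 (mod 16); new modulus lcm = 2288.
    Write x = 138 + 143·t and substitute into x ≡ 13 (mod 16): 143·t ≡ 13 − 138 = -125 (mod 16).
    Reduce coefficients mod 16: 15·t ≡ 3 (mod 16).
    The inverse of 15 mod 16 is 15 (since 15·15 = 225 = 14·16 + 1), so t ≡ 15·3 = 45 ≡ 13 (mod 16).
    Then x = 138 + 143·13 = 1997, valid modulo lcm(143, 16) = 2288: x ≡ 1997 (mod 2288).
  Combine with x ≡ 0 (mod 17); new modulus lcm = 38896.
    Write x = 1997 + 2288·t and substitute into x ≡ 0 (mod 17): 2288·t ≡ 0 − 1997 = -1997 (mod 17).
    Reduce coefficients mod 17: 10·t ≡ 9 (mod 17).
    The inverse of 10 mod 17 is 12 (since 10·12 = 120 = 7·17 + 1), so t ≡ 12·9 = 108 ≡ 6 (mod 17).
    Then x = 1997 + 2288·6 = 15725, valid modulo lcm(2288, 17) = 38896: x ≡ 15725 (mod 38896).
  Combine with x ≡ 2 (mod 9); new modulus lcm = 350064.
    Write x = 15725 + 38896·t and substitute into x ≡ 2 (mod 9): 38896·t ≡ 2 − 15725 = -15723 (mod 9).
    Reduce coefficients mod 9: 7·t ≡ 0 (mod 9).
    The inverse of 7 mod 9 is 4 (since 7·4 = 28 = 3·9 + 1), so t ≡ 4·0 = 0 ≡ 0 (mod 9).
    Then x = 15725 + 38896·0 = 15725, valid modulo lcm(38896, 9) = 350064: x ≡ 15725 (mod 350064).
Verify against each original: 15725 mod 11 = 6, 15725 mod 13 = 8, 15725 mod 16 = 13, 15725 mod 17 = 0, 15725 mod 9 = 2.

x ≡ 15725 (mod 350064).


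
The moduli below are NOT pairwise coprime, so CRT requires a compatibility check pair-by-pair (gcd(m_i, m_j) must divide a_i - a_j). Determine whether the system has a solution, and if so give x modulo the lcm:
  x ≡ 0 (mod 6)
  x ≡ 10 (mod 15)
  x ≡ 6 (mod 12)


Moduli 6, 15, 12 are not pairwise coprime, so CRT works modulo lcm(m_i) when all pairwise compatibility conditions hold.
Pairwise compatibility: gcd(m_i, m_j) must divide a_i - a_j for every pair.
Merge one congruence at a time:
  Start: x ≡ 0 (mod 6).
  Combine with x ≡ 10 (mod 15): gcd(6, 15) = 3, and 10 - 0 = 10 is NOT divisible by 3.
    ⇒ system is inconsistent (no integer solution).

No solution (the system is inconsistent).


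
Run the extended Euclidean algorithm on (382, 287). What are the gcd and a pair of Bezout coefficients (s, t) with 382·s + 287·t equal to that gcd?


Euclidean algorithm on (382, 287) — divide until remainder is 0:
  382 = 1 · 287 + 95
  287 = 3 · 95 + 2
  95 = 47 · 2 + 1
  2 = 2 · 1 + 0
gcd(382, 287) = 1.
Track Bezout coefficients alongside the remainders: start with r₀ = 382 = a·1 + b·0 (s = 1, t = 0) and r₁ = 287 = a·0 + b·1 (s = 0, t = 1); each new remainder r_{k+1} = r_{k-1} − q_k·r_k inherits s_{k+1} = s_{k-1} − q_k·s_k, t_{k+1} = t_{k-1} − q_k·t_k, so r_k = a·s_k + b·t_k at every step:
  q = 1: r = 95, s = 1 − 1·0 = 1, t = 0 − 1·1 = -1  (check: 382·1 + 287·(-1) = 95)
  q = 3: r = 2, s = 0 − 3·1 = -3, t = 1 − 3·(-1) = 4  (check: 382·(-3) + 287·4 = 2)
  q = 47: r = 1, s = 1 − 47·(-3) = 142, t = -1 − 47·4 = -189  (check: 382·142 + 287·(-189) = 1)
The row with r = 1 (the gcd) gives the Bezout coefficients s = 142, t = -189.
Result: 382 · (142) + 287 · (-189) = 1.

gcd(382, 287) = 1; s = 142, t = -189 (check: 382·142 + 287·(-189) = 1).


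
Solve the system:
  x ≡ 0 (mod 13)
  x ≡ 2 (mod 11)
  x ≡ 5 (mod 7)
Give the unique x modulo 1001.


Moduli 13, 11, 7 are pairwise coprime; by CRT there is a unique solution modulo M = 13 · 11 · 7 = 1001.
Solve pairwise, accumulating the modulus:
  Start with x ≡ 0 (mod 13).
  Combine with x ≡ 2 (mod 11): since gcd(13, 11) = 1, we get a unique residue mod 143.
    Write x = 0 + 13·t and substitute into x ≡ 2 (mod 11): 13·t ≡ 2 − 0 = 2 (mod 11).
    Reduce coefficients mod 11: 2·t ≡ 2 (mod 11).
    The inverse of 2 mod 11 is 6 (since 2·6 = 12 = 1·11 + 1), so t ≡ 6·2 = 12 ≡ 1 (mod 11).
    Then x = 0 + 13·1 = 13, valid modulo lcm(13, 11) = 143: x ≡ 13 (mod 143).
  Combine with x ≡ 5 (mod 7): since gcd(143, 7) = 1, we get a unique residue mod 1001.
    Write x = 13 + 143·t and substitute into x ≡ 5 (mod 7): 143·t ≡ 5 − 13 = -8 (mod 7).
    Reduce coefficients mod 7: 3·t ≡ 6 (mod 7).
    The inverse of 3 mod 7 is 5 (since 3·5 = 15 = 2·7 + 1), so t ≡ 5·6 = 30 ≡ 2 (mod 7).
    Then x = 13 + 143·2 = 299, valid modulo lcm(143, 7) = 1001: x ≡ 299 (mod 1001).
Verify: 299 mod 13 = 0 ✓, 299 mod 11 = 2 ✓, 299 mod 7 = 5 ✓.

x ≡ 299 (mod 1001).


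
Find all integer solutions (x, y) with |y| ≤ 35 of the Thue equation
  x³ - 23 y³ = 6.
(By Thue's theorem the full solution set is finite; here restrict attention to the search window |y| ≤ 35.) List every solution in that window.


The equation is x³ - 23y³ = 6. For fixed y, x³ = 23·y³ + 6, so a solution requires the RHS to be a perfect cube.
Strategy: iterate y from -35 to 35, compute RHS = 23·y³ + 6, and check whether it is a (positive or negative) perfect cube.
Check small values of y:
  y = 0: RHS = 6 is not a perfect cube.
  y = 1: RHS = 29 is not a perfect cube.
  y = -1: RHS = -17 is not a perfect cube.
  y = 2: RHS = 190 is not a perfect cube.
  y = -2: RHS = -178 is not a perfect cube.
  y = 3: RHS = 627 is not a perfect cube.
  y = -3: RHS = -615 is not a perfect cube.
Continuing the search up to |y| = 35 finds no solutions either.
No (x, y) in the scanned range satisfies the equation.

No integer solutions with |y| ≤ 35.


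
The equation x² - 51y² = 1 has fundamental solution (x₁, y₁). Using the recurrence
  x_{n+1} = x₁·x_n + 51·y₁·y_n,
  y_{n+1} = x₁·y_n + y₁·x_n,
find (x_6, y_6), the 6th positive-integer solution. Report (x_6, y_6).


Step 1: Find the fundamental solution (x₁, y₁) of x² - 51y² = 1.
  Expand √51 as a continued fraction. a₀ = ⌊√51⌋ = 7; iterate m_{k+1} = d_k·a_k − m_k, d_{k+1} = (51 − m_{k+1}²)/d_k, a_{k+1} = ⌊(a₀ + m_{k+1})/d_{k+1}⌋ (starting m₀ = 0, d₀ = 1), with convergents p_k = a_k·p_{k-1} + p_{k-2}, q_k = a_k·q_{k-1} + q_{k-2} (p₋₁ = 1, q₋₁ = 0):
  k = 0: a₀ = 7; p₀/q₀ = 7/1; p₀² − 51·q₀² = 49 − 51 = -2.
  k = 1: m = 7, d = 2, a = ⌊(7 + 7)/2⌋ = 7; p/q = (7·7 + 1)/(7·1 + 0) = 50/7; p² − 51·q² = 2500 − 2499 = 1.
  The first convergent with p² − 51·q² = 1 gives the fundamental solution (x₁, y₁) = (50, 7).
Step 2: Apply the recurrence (x_{n+1}, y_{n+1}) = (x₁x_n + 51y₁y_n, x₁y_n + y₁x_n) repeatedly.
  From (x_1, y_1) = (50, 7): x_2 = 50·50 + 51·7·7 = 4999; y_2 = 50·7 + 7·50 = 700.
  From (x_2, y_2) = (4999, 700): x_3 = 50·4999 + 51·7·700 = 499850; y_3 = 50·700 + 7·4999 = 69993.
  From (x_3, y_3) = (499850, 69993): x_4 = 50·499850 + 51·7·69993 = 49980001; y_4 = 50·69993 + 7·499850 = 6998600.
  From (x_4, y_4) = (49980001, 6998600): x_5 = 50·49980001 + 51·7·6998600 = 4997500250; y_5 = 50·6998600 + 7·49980001 = 699790007.
  From (x_5, y_5) = (4997500250, 699790007): x_6 = 50·4997500250 + 51·7·699790007 = 499700044999; y_6 = 50·699790007 + 7·4997500250 = 69972002100.
Step 3: Verify x_6² - 51·y_6² = 249700134972002624910001 - 249700134972002624910000 = 1 (should be 1). ✓

(x_1, y_1) = (50, 7); (x_6, y_6) = (499700044999, 69972002100).


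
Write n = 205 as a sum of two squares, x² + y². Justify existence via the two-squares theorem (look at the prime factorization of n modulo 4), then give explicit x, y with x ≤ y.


Step 1: Factor n = 205 = 5 · 41.
Step 2: Check the mod-4 condition on each prime factor: 5 ≡ 1 (mod 4), exponent 1; 41 ≡ 1 (mod 4), exponent 1.
All primes ≡ 3 (mod 4) appear to even exponent (or don't appear), so by the two-squares theorem n IS expressible as a sum of two squares.
Step 3: Build a representation. Here n = 5 · 41 is a product of primes ≡ 1 (mod 4). Each prime p ≡ 1 (mod 4) is itself a sum of two squares; find a² by testing p − a² for a perfect square:
  5: 5 − 1² = 4 = 2² ⇒ 5 = 1² + 2².
  41: 41 − 1² = 40, 41 − 2² = 37, 41 − 3² = 32, 41 − 4² = 25 = 5² ⇒ 41 = 4² + 5².
  Combine using the Brahmagupta–Fibonacci identity (a² + b²)(c² + d²) = (ac − bd)² + (ad + bc)² = (ac + bd)² + (ad − bc)²:
  5 · 41 = 205: from (1² + 2²)(4² + 5²), take (1·4 − 2·5, 1·5 + 2·4) = (4 − 10, 5 + 8) = (-6, 13); dropping signs (only squares matter) gives (6, 13); check 6² + 13² = 36 + 169 = 205 ✓.
Step 4: Order so x ≤ y and verify: 6² + 13² = 36 + 169 = 205 = n. ✓

n = 205 = 6² + 13² (one valid representation with x ≤ y).


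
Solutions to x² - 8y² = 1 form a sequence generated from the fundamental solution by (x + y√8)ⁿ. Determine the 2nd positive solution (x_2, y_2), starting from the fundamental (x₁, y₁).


Step 1: Find the fundamental solution (x₁, y₁) of x² - 8y² = 1.
  Expand √8 as a continued fraction. a₀ = ⌊√8⌋ = 2; iterate m_{k+1} = d_k·a_k − m_k, d_{k+1} = (8 − m_{k+1}²)/d_k, a_{k+1} = ⌊(a₀ + m_{k+1})/d_{k+1}⌋ (starting m₀ = 0, d₀ = 1), with convergents p_k = a_k·p_{k-1} + p_{k-2}, q_k = a_k·q_{k-1} + q_{k-2} (p₋₁ = 1, q₋₁ = 0):
  k = 0: a₀ = 2; p₀/q₀ = 2/1; p₀² − 8·q₀² = 4 − 8 = -4.
  k = 1: m = 2, d = 4, a = ⌊(2 + 2)/4⌋ = 1; p/q = (1·2 + 1)/(1·1 + 0) = 3/1; p² − 8·q² = 9 − 8 = 1.
  The first convergent with p² − 8·q² = 1 gives the fundamental solution (x₁, y₁) = (3, 1).
Step 2: Apply the recurrence (x_{n+1}, y_{n+1}) = (x₁x_n + 8y₁y_n, x₁y_n + y₁x_n) repeatedly.
  From (x_1, y_1) = (3, 1): x_2 = 3·3 + 8·1·1 = 17; y_2 = 3·1 + 1·3 = 6.
Step 3: Verify x_2² - 8·y_2² = 289 - 288 = 1 (should be 1). ✓

(x_1, y_1) = (3, 1); (x_2, y_2) = (17, 6).


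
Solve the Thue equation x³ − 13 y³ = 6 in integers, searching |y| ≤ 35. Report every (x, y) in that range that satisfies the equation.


The equation is x³ - 13y³ = 6. For fixed y, x³ = 13·y³ + 6, so a solution requires the RHS to be a perfect cube.
Strategy: iterate y from -35 to 35, compute RHS = 13·y³ + 6, and check whether it is a (positive or negative) perfect cube.
Check small values of y:
  y = 0: RHS = 6 is not a perfect cube.
  y = 1: RHS = 19 is not a perfect cube.
  y = -1: RHS = -7 is not a perfect cube.
  y = 2: RHS = 110 is not a perfect cube.
  y = -2: RHS = -98 is not a perfect cube.
  y = 3: RHS = 357 is not a perfect cube.
  y = -3: RHS = -345 is not a perfect cube.
Continuing the search up to |y| = 35 finds no solutions either.
No (x, y) in the scanned range satisfies the equation.

No integer solutions with |y| ≤ 35.


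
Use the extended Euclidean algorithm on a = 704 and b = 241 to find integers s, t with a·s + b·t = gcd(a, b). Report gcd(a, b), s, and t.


Euclidean algorithm on (704, 241) — divide until remainder is 0:
  704 = 2 · 241 + 222
  241 = 1 · 222 + 19
  222 = 11 · 19 + 13
  19 = 1 · 13 + 6
  13 = 2 · 6 + 1
  6 = 6 · 1 + 0
gcd(704, 241) = 1.
Track Bezout coefficients alongside the remainders: start with r₀ = 704 = a·1 + b·0 (s = 1, t = 0) and r₁ = 241 = a·0 + b·1 (s = 0, t = 1); each new remainder r_{k+1} = r_{k-1} − q_k·r_k inherits s_{k+1} = s_{k-1} − q_k·s_k, t_{k+1} = t_{k-1} − q_k·t_k, so r_k = a·s_k + b·t_k at every step:
  q = 2: r = 222, s = 1 − 2·0 = 1, t = 0 − 2·1 = -2  (check: 704·1 + 241·(-2) = 222)
  q = 1: r = 19, s = 0 − 1·1 = -1, t = 1 − 1·(-2) = 3  (check: 704·(-1) + 241·3 = 19)
  q = 11: r = 13, s = 1 − 11·(-1) = 12, t = -2 − 11·3 = -35  (check: 704·12 + 241·(-35) = 13)
  q = 1: r = 6, s = -1 − 1·12 = -13, t = 3 − 1·(-35) = 38  (check: 704·(-13) + 241·38 = 6)
  q = 2: r = 1, s = 12 − 2·(-13) = 38, t = -35 − 2·38 = -111  (check: 704·38 + 241·(-111) = 1)
The row with r = 1 (the gcd) gives the Bezout coefficients s = 38, t = -111.
Result: 704 · (38) + 241 · (-111) = 1.

gcd(704, 241) = 1; s = 38, t = -111 (check: 704·38 + 241·(-111) = 1).


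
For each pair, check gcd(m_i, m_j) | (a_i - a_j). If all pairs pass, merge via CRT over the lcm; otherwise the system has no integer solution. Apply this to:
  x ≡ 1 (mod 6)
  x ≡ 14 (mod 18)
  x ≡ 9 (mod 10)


Moduli 6, 18, 10 are not pairwise coprime, so CRT works modulo lcm(m_i) when all pairwise compatibility conditions hold.
Pairwise compatibility: gcd(m_i, m_j) must divide a_i - a_j for every pair.
Merge one congruence at a time:
  Start: x ≡ 1 (mod 6).
  Combine with x ≡ 14 (mod 18): gcd(6, 18) = 6, and 14 - 1 = 13 is NOT divisible by 6.
    ⇒ system is inconsistent (no integer solution).

No solution (the system is inconsistent).


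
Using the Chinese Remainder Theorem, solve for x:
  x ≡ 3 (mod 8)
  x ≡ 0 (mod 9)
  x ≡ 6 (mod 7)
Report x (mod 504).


Moduli 8, 9, 7 are pairwise coprime; by CRT there is a unique solution modulo M = 8 · 9 · 7 = 504.
Solve pairwise, accumulating the modulus:
  Start with x ≡ 3 (mod 8).
  Combine with x ≡ 0 (mod 9): since gcd(8, 9) = 1, we get a unique residue mod 72.
    Write x = 3 + 8·t and substitute into x ≡ 0 (mod 9): 8·t ≡ 0 − 3 = -3 (mod 9).
    Reduce coefficients mod 9: 8·t ≡ 6 (mod 9).
    The inverse of 8 mod 9 is 8 (since 8·8 = 64 = 7·9 + 1), so t ≡ 8·6 = 48 ≡ 3 (mod 9).
    Then x = 3 + 8·3 = 27, valid modulo lcm(8, 9) = 72: x ≡ 27 (mod 72).
  Combine with x ≡ 6 (mod 7): since gcd(72, 7) = 1, we get a unique residue mod 504.
    Write x = 27 + 72·t and substitute into x ≡ 6 (mod 7): 72·t ≡ 6 − 27 = -21 (mod 7).
    Reduce coefficients mod 7: 2·t ≡ 0 (mod 7).
    The inverse of 2 mod 7 is 4 (since 2·4 = 8 = 1·7 + 1), so t ≡ 4·0 = 0 ≡ 0 (mod 7).
    Then x = 27 + 72·0 = 27, valid modulo lcm(72, 7) = 504: x ≡ 27 (mod 504).
Verify: 27 mod 8 = 3 ✓, 27 mod 9 = 0 ✓, 27 mod 7 = 6 ✓.

x ≡ 27 (mod 504).


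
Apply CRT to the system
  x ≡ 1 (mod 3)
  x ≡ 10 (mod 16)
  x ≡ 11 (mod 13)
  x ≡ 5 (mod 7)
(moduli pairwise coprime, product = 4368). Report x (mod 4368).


Product of moduli M = 3 · 16 · 13 · 7 = 4368.
Merge one congruence at a time:
  Start: x ≡ 1 (mod 3).
  Combine with x ≡ 10 (mod 16); new modulus lcm = 48.
    Write x = 1 + 3·t and substitute into x ≡ 10 (mod 16): 3·t ≡ 10 − 1 = 9 (mod 16).
    The inverse of 3 mod 16 is 11 (since 3·11 = 33 = 2·16 + 1), so t ≡ 11·9 = 99 ≡ 3 (mod 16).
    Then x = 1 + 3·3 = 10, valid modulo lcm(3, 16) = 48: x ≡ 10 (mod 48).
  Combine with x ≡ 11 (mod 13); new modulus lcm = 624.
    Write x = 10 + 48·t and substitute into x ≡ 11 (mod 13): 48·t ≡ 11 − 10 = 1 (mod 13).
    Reduce coefficients mod 13: 9·t ≡ 1 (mod 13).
    The inverse of 9 mod 13 is 3 (since 9·3 = 27 = 2·13 + 1), so t ≡ 3·1 = 3 ≡ 3 (mod 13).
    Then x = 10 + 48·3 = 154, valid modulo lcm(48, 13) = 624: x ≡ 154 (mod 624).
  Combine with x ≡ 5 (mod 7); new modulus lcm = 4368.
    Write x = 154 + 624·t and substitute into x ≡ 5 (mod 7): 624·t ≡ 5 − 154 = -149 (mod 7).
    Reduce coefficients mod 7: 1·t ≡ 5 (mod 7).
    So t ≡ 5 (mod 7).
    Then x = 154 + 624·5 = 3274, valid modulo lcm(624, 7) = 4368: x ≡ 3274 (mod 4368).
Verify against each original: 3274 mod 3 = 1, 3274 mod 16 = 10, 3274 mod 13 = 11, 3274 mod 7 = 5.

x ≡ 3274 (mod 4368).


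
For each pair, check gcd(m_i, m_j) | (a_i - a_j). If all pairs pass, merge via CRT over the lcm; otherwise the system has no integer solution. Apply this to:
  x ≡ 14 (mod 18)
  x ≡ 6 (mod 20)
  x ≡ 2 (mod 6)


Moduli 18, 20, 6 are not pairwise coprime, so CRT works modulo lcm(m_i) when all pairwise compatibility conditions hold.
Pairwise compatibility: gcd(m_i, m_j) must divide a_i - a_j for every pair.
Merge one congruence at a time:
  Start: x ≡ 14 (mod 18).
  Combine with x ≡ 6 (mod 20): gcd(18, 20) = 2; 6 - 14 = -8, which IS divisible by 2, so compatible.
    Write x = 14 + 18·t and substitute into x ≡ 6 (mod 20): 18·t ≡ 6 − 14 = -8 (mod 20).
    Divide the congruence (and modulus) by g = 2: 9·t ≡ -4 (mod 10).
    Reduce coefficients mod 10: 9·t ≡ 6 (mod 10).
    The inverse of 9 mod 10 is 9 (since 9·9 = 81 = 8·10 + 1), so t ≡ 9·6 = 54 ≡ 4 (mod 10).
    Then x = 14 + 18·4 = 86, valid modulo lcm(18, 20) = 180: x ≡ 86 (mod 180).
  Combine with x ≡ 2 (mod 6): gcd(180, 6) = 6; 2 - 86 = -84, which IS divisible by 6, so compatible.
    Write x = 86 + 180·t and substitute into x ≡ 2 (mod 6): 180·t ≡ 2 − 86 = -84 (mod 6).
    Divide the congruence (and modulus) by g = 6: 30·t ≡ -14 (mod 1).
    Modulo 1 every t works; take t = 0.
    Then x = 86 + 180·0 = 86, valid modulo lcm(180, 6) = 180: x ≡ 86 (mod 180).
Verify: 86 mod 18 = 14, 86 mod 20 = 6, 86 mod 6 = 2.

x ≡ 86 (mod 180).


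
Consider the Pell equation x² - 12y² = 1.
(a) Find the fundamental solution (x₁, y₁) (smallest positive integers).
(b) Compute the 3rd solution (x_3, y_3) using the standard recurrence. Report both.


Step 1: Find the fundamental solution (x₁, y₁) of x² - 12y² = 1.
  Expand √12 as a continued fraction. a₀ = ⌊√12⌋ = 3; iterate m_{k+1} = d_k·a_k − m_k, d_{k+1} = (12 − m_{k+1}²)/d_k, a_{k+1} = ⌊(a₀ + m_{k+1})/d_{k+1}⌋ (starting m₀ = 0, d₀ = 1), with convergents p_k = a_k·p_{k-1} + p_{k-2}, q_k = a_k·q_{k-1} + q_{k-2} (p₋₁ = 1, q₋₁ = 0):
  k = 0: a₀ = 3; p₀/q₀ = 3/1; p₀² − 12·q₀² = 9 − 12 = -3.
  k = 1: m = 3, d = 3, a = ⌊(3 + 3)/3⌋ = 2; p/q = (2·3 + 1)/(2·1 + 0) = 7/2; p² − 12·q² = 49 − 48 = 1.
  The first convergent with p² − 12·q² = 1 gives the fundamental solution (x₁, y₁) = (7, 2).
Step 2: Apply the recurrence (x_{n+1}, y_{n+1}) = (x₁x_n + 12y₁y_n, x₁y_n + y₁x_n) repeatedly.
  From (x_1, y_1) = (7, 2): x_2 = 7·7 + 12·2·2 = 97; y_2 = 7·2 + 2·7 = 28.
  From (x_2, y_2) = (97, 28): x_3 = 7·97 + 12·2·28 = 1351; y_3 = 7·28 + 2·97 = 390.
Step 3: Verify x_3² - 12·y_3² = 1825201 - 1825200 = 1 (should be 1). ✓

(x_1, y_1) = (7, 2); (x_3, y_3) = (1351, 390).
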